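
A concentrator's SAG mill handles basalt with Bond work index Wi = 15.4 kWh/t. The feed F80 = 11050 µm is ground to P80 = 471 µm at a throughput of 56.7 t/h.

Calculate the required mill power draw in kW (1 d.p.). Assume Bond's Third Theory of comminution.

P = 319.3 kW

W = 10·Wi·[P80^(−½) − F80^(−½)]
W = 10·15.4·(1/√471 − 1/√11050) = 10·15.4·(0.036565) = 5.6309 kWh/t
Power = W × throughput = 5.6309 kWh/t × 56.7 t/h = 319.3 kW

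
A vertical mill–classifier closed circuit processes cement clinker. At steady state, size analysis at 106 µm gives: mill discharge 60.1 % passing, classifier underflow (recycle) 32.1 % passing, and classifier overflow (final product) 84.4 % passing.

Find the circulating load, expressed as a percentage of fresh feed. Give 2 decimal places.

CL = 86.79 %

Balance %-passing 106 µm (r = R/F):
Fd + Rd = Ru + Fo ⇒ R/F = (o−d)/(d−u)
r = (84.4 − 60.1)/(60.1 − 32.1) = 24.3/28.0 = 0.8679
CL = 100·r = 86.79 %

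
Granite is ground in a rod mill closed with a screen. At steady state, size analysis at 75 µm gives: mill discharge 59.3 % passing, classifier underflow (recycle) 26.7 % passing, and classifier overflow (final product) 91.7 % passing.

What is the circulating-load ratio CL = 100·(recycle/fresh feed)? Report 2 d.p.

CL = 99.39 %

Let r = R/F. Size balance at 75 µm:
d + r·d = r·u + o → r(d−u) = o−d
r = (91.7 − 59.3)/(59.3 − 26.7) = 32.4/32.6 = 0.9939
CL = 100·r = 99.39 %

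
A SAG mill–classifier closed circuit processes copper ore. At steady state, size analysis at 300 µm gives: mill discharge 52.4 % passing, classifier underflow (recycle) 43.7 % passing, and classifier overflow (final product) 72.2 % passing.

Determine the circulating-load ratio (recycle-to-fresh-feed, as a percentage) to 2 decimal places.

CL = 227.59 %

Classifier node, passing 300 µm:
(1+r)d = ru + o → r = (o−d)/(d−u)
r = (72.2 − 52.4)/(52.4 − 43.7) = 19.8/8.7 = 2.2759
CL = 100·r = 227.59 %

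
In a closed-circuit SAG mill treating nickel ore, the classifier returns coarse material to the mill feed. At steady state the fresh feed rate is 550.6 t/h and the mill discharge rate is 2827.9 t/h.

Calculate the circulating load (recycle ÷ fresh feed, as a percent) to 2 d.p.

CL = 413.60 %

Discharge = new feed + return, hence
R = M − F = 2827.9 − 550.6 = 2277.3 t/h
CL = 100·R/F = 100·2277.3/550.6 = 413.60 %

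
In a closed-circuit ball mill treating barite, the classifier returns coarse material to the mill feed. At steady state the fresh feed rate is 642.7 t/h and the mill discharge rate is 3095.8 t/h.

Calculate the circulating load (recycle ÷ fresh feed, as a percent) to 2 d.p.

Discharge = new feed + return, hence
R = M − F = 3095.8 − 642.7 = 2453.1 t/h
CL = 100·R/F = 100·2453.1/642.7 = 381.69 %

CL = 381.69 %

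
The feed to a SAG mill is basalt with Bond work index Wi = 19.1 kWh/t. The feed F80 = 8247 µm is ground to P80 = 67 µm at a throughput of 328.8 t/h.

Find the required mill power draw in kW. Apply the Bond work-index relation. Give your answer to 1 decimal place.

P = 6980.8 kW

W = 10 Wi / √P80 − 10 Wi / √F80
W = 10·19.1·(1/√67 − 1/√8247) = 10·19.1·(0.111158) = 21.2311 kWh/t
P = W·T = 21.2311·328.8 = 6980.8 kW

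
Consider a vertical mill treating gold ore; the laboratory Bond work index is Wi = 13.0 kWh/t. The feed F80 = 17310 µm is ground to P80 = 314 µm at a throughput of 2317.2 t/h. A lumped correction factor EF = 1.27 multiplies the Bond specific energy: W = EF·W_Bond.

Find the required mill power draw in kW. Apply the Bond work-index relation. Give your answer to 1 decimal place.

P = 18681.9 kW

W = 10 Wi (P80^-0.5 − F80^-0.5)
W = 10·13.0·(1/√314 − 1/√17310) = 10·13.0·(0.048833) = 6.3482 kWh/t
Corrected W = EF·W_Bond = 1.27·6.3482 = 8.0623 kWh/t
P = W·T = 8.0623·2317.2 = 18681.9 kW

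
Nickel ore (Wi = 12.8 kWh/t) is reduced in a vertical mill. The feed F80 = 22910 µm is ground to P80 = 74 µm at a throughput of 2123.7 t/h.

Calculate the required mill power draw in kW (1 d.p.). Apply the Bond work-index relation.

P = 29804.1 kW

W_Bond = 10·Wi·(1/√P₈₀ − 1/√F₈₀)
W = 10·12.8·(1/√74 − 1/√22910) = 10·12.8·(0.109641) = 14.0340 kWh/t
P = W·T = 14.0340·2123.7 = 29804.1 kW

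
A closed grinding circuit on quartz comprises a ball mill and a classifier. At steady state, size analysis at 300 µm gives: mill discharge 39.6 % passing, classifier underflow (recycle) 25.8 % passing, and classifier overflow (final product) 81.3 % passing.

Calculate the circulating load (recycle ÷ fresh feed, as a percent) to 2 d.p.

CL = 302.17 %

Two-product formula at 300 µm:
Fd + Rd = Ru + Fo ⇒ R/F = (o−d)/(d−u)
r = (81.3 − 39.6)/(39.6 − 25.8) = 41.7/13.8 = 3.0217
CL = 100·r = 302.17 %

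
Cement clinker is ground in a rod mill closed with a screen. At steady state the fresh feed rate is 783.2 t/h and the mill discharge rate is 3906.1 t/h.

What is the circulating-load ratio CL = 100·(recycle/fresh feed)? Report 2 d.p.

CL = 398.74 %

Steady state: M = F + R.
R = M − F = 3906.1 − 783.2 = 3122.9 t/h
CL = 100·R/F = 100·3122.9/783.2 = 398.74 %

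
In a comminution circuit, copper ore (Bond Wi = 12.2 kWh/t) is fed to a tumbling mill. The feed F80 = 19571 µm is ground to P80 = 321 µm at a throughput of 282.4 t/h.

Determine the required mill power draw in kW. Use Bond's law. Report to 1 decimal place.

W = 10·Wi·(P80^(-½) − F80^(-½))
W = 10·12.2·(1/√321 − 1/√19571) = 10·12.2·(0.048666) = 5.9373 kWh/t
Mill draw = 5.9373 × 282.4 = 1676.7 kW

P = 1676.7 kW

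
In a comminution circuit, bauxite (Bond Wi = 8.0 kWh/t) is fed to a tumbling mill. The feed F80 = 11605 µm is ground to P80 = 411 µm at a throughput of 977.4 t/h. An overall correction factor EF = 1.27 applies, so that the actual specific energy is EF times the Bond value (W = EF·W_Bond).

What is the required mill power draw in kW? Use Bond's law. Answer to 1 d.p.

P = 3976.5 kW

Bond:  W = 10 Wi (1/√P − 1/√F)
W = 10·8.0·(1/√411 − 1/√11605) = 10·8.0·(0.040044) = 3.2035 kWh/t
Apply correction: 3.2035 × 1.27 = 4.0684 kWh/t
Power = W × throughput = 4.0684 kWh/t × 977.4 t/h = 3976.5 kW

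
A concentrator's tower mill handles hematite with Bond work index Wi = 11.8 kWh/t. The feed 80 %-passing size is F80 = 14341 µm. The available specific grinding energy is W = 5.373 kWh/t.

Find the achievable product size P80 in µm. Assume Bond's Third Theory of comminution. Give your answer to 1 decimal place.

Bond:  W = 10 Wi (1/√P − 1/√F)
P80^-0.5 = F80^-0.5 + W/(10 Wi)
  = 5.3730/(10·11.8) + 1/√14341 = 0.045534 + 0.008350 = 0.053884
P80 = (1/0.053884)² = 18.5583² = 344.41 µm

P80 = 344.4 µm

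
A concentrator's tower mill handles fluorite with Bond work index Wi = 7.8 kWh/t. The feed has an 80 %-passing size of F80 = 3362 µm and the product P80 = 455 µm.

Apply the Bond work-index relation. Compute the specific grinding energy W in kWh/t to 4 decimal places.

W = 2.3115 kWh/t

Bond: W = 10·Wi·(1/√P80 − 1/√F80)
1/√455 = 0.046881;  1/√3362 = 0.017247
W = 10·7.8·(0.046881 − 0.017247) = 2.3115 kWh/t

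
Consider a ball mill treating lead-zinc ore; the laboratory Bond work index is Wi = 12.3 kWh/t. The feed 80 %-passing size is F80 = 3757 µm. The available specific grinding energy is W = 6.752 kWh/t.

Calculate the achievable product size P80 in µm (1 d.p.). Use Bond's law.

Bond: W = 10·Wi·(1/√P80 − 1/√F80)
⇒ 1/√P80 = W/(10·Wi) + 1/√F80
  = 6.7520/(10·12.3) + 1/√3757 = 0.054894 + 0.016315 = 0.071209
P80 = (1/0.071209)² = 14.0432² = 197.21 µm

P80 = 197.2 µm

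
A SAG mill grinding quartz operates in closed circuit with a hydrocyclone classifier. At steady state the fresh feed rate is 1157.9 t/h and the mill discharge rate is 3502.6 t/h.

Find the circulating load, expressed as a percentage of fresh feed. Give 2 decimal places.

CL = 202.50 %

Steady state: M = F + R.
R = M − F = 3502.6 − 1157.9 = 2344.7 t/h
CL = 100·R/F = 100·2344.7/1157.9 = 202.50 %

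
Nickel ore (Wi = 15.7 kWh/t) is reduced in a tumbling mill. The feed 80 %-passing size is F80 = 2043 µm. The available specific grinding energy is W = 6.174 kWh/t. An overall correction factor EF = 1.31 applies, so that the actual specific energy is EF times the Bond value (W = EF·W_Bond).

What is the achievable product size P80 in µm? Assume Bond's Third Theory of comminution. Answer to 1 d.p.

Bond:  W = 10 Wi (1/√P − 1/√F)
W_Bond = W / EF = 6.174 / 1.31 = 4.7130 kWh/t
⇒ 1/√P80 = W_Bond/(10·Wi) + 1/√F80
  = 4.7130/(10·15.7) + 1/√2043 = 0.030019 + 0.022124 = 0.052143
P80 = (1/0.052143)² = 19.1780² = 367.80 µm

P80 = 367.8 µm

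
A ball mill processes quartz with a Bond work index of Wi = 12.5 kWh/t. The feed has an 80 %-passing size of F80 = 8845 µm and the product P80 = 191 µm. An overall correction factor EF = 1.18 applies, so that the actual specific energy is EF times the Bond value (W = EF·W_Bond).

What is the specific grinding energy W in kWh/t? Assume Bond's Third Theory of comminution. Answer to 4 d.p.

W = 9.1044 kWh/t

W = 10·Wi·(P80^(-½) − F80^(-½))
1/√191 = 0.072357;  1/√8845 = 0.010633
W = 10·12.5·(0.072357 − 0.010633) = 7.7156 kWh/t
Apply correction: 7.7156 × 1.18 = 9.1044 kWh/t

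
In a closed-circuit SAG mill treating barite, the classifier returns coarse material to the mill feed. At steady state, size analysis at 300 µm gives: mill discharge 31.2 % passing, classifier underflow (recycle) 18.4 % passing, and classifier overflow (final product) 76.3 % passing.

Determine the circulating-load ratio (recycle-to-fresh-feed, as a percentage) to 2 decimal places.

CL = 352.34 %

Two-product formula at 300 µm:
(1+r)·d = r·u + o ⇒ r = (o−d)/(d−u)
r = (76.3 − 31.2)/(31.2 − 18.4) = 45.1/12.8 = 3.5234
CL = 100·r = 352.34 %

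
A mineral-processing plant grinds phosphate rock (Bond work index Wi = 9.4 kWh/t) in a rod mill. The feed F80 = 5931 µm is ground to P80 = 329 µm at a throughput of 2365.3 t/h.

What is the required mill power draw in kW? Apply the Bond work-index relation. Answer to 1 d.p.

W = 10 Wi (P80^-0.5 − F80^-0.5)
W = 10·9.4·(1/√329 − 1/√5931) = 10·9.4·(0.042147) = 3.9618 kWh/t
P = W·T = 3.9618·2365.3 = 9370.9 kW

P = 9370.9 kW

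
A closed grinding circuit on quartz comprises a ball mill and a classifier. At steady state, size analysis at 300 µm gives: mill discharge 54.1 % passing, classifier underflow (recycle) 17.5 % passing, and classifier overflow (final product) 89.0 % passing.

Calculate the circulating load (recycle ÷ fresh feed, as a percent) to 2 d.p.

Balance %-passing 300 µm (r = R/F):
r = (o − d)/(d − u)
r = (89.0 − 54.1)/(54.1 − 17.5) = 34.9/36.6 = 0.9536
CL = 100·r = 95.36 %

CL = 95.36 %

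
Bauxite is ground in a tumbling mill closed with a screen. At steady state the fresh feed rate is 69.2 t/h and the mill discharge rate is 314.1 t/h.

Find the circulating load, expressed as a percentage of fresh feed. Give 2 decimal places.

CL = 353.90 %

Steady state: M = F + R.
R = M − F = 314.1 − 69.2 = 244.9 t/h
CL = 100·R/F = 100·244.9/69.2 = 353.90 %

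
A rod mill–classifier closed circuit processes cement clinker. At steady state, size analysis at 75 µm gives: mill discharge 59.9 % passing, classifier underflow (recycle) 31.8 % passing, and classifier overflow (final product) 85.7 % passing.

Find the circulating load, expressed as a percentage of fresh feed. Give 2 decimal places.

Mass balance on the −75 µm fraction:
d + r·d = r·u + o → r(d−u) = o−d
r = (85.7 − 59.9)/(59.9 − 31.8) = 25.8/28.1 = 0.9181
CL = 100·r = 91.81 %

CL = 91.81 %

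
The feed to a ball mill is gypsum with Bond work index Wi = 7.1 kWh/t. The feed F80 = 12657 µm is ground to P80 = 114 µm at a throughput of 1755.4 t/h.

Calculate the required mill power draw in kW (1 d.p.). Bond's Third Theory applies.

P = 10565.2 kW

Bond:  W = 10 Wi (1/√P − 1/√F)
W = 10·7.1·(1/√114 − 1/√12657) = 10·7.1·(0.084770) = 6.0187 kWh/t
Mill draw = 6.0187 × 1755.4 = 10565.2 kW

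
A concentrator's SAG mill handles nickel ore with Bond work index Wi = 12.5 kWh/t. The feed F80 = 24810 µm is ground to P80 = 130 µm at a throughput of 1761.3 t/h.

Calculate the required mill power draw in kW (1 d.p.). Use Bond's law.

P = 17911.8 kW

W = 10 Wi (P80^-0.5 − F80^-0.5)
W = 10·12.5·(1/√130 − 1/√24810) = 10·12.5·(0.081357) = 10.1696 kWh/t
Mill draw = 10.1696 × 1761.3 = 17911.8 kW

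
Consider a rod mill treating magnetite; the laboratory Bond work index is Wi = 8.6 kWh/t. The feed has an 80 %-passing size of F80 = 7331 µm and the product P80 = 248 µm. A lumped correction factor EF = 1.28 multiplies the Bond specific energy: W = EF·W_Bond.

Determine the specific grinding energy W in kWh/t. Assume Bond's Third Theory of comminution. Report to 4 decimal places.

W = 10 Wi / √P80 − 10 Wi / √F80
1/√248 = 0.063500;  1/√7331 = 0.011679
W = 10·8.6·(0.063500 − 0.011679) = 4.4566 kWh/t
With EF = 1.28: W = 4.4566·1.28 = 5.7044 kWh/t

W = 5.7044 kWh/t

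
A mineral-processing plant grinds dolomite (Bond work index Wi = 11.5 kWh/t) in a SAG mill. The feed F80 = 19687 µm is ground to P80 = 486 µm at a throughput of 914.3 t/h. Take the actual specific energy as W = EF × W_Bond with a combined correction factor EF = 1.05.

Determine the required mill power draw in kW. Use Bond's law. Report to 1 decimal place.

P = 4221.1 kW

W = 10·Wi·(P80^(-½) − F80^(-½))
W = 10·11.5·(1/√486 − 1/√19687) = 10·11.5·(0.038234) = 4.3969 kWh/t
Corrected W = EF·W_Bond = 1.05·4.3969 = 4.6167 kWh/t
P_mill = W·ṁ = 4.6167·914.3 = 4221.1 kW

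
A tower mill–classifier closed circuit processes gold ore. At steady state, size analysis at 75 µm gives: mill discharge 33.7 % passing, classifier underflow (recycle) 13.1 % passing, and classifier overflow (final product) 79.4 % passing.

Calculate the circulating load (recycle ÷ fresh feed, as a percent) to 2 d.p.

CL = 221.84 %

Two-product formula at 75 µm:
d + r·d = r·u + o → r(d−u) = o−d
r = (79.4 − 33.7)/(33.7 − 13.1) = 45.7/20.6 = 2.2184
CL = 100·r = 221.84 %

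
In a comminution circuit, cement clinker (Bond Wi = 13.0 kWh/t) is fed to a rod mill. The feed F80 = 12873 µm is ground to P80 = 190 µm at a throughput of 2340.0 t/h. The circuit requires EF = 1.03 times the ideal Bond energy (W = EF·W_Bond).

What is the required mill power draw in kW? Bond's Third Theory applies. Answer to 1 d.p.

W = 10 Wi / √P80 − 10 Wi / √F80
W = 10·13.0·(1/√190 − 1/√12873) = 10·13.0·(0.063734) = 8.2854 kWh/t
Apply correction: 8.2854 × 1.03 = 8.5340 kWh/t
Power = W × throughput = 8.5340 kWh/t × 2340.0 t/h = 19969.5 kW

P = 19969.5 kW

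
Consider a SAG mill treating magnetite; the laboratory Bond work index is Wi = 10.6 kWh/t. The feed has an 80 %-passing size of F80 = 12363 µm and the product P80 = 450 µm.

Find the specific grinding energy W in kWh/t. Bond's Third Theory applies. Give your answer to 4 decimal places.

W = 4.0436 kWh/t

W_Bond = 10·Wi·(1/√P₈₀ − 1/√F₈₀)
1/√450 = 0.047140;  1/√12363 = 0.008994
W = 10·10.6·(0.047140 − 0.008994) = 4.0436 kWh/t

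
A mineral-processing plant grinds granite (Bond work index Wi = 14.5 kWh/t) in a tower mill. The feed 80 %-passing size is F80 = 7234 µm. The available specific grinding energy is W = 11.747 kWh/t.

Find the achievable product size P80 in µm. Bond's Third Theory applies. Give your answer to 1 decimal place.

W = 10 Wi (P80^-0.5 − F80^-0.5)
1/√P80 = 1/√F80 + W/(10·Wi)
  = 11.7470/(10·14.5) + 1/√7234 = 0.081014 + 0.011757 = 0.092771
P80 = (1/0.092771)² = 10.7792² = 116.19 µm

P80 = 116.2 µm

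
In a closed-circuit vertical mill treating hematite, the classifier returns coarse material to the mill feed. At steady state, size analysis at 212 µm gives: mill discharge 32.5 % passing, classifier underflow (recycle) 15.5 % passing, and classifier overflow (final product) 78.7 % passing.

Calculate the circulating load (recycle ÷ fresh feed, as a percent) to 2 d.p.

CL = 271.76 %

Balance %-passing 212 µm (r = R/F):
Fd + Rd = Ru + Fo ⇒ R/F = (o−d)/(d−u)
r = (78.7 − 32.5)/(32.5 − 15.5) = 46.2/17.0 = 2.7176
CL = 100·r = 271.76 %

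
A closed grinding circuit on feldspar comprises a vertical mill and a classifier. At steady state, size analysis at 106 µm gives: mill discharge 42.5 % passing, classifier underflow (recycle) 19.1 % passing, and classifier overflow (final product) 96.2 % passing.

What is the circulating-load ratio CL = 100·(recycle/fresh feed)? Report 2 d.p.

CL = 229.49 %

Balance %-passing 106 µm (r = R/F):
r = (o − d)/(d − u)
r = (96.2 − 42.5)/(42.5 − 19.1) = 53.7/23.4 = 2.2949
CL = 100·r = 229.49 %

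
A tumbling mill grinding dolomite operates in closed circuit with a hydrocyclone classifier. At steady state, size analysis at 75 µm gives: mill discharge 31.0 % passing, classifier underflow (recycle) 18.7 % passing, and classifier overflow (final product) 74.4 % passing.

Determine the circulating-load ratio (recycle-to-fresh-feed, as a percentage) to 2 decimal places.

Mass balance on the −75 µm fraction:
d + r·d = r·u + o → r(d−u) = o−d
r = (74.4 − 31.0)/(31.0 − 18.7) = 43.4/12.3 = 3.5285
CL = 100·r = 352.85 %

CL = 352.85 %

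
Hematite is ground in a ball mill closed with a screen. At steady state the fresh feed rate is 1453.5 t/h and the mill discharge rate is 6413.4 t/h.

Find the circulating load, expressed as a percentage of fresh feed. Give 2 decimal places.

CL = 341.24 %

Discharge = new feed + return, hence
R = M − F = 6413.4 − 1453.5 = 4959.9 t/h
CL = 100·R/F = 100·4959.9/1453.5 = 341.24 %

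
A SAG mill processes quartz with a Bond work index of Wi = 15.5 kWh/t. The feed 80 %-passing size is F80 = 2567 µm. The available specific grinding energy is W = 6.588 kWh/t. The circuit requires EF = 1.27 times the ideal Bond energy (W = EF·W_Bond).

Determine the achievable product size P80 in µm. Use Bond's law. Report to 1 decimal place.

P80 = 353.3 µm

Bond: W = 10·Wi·(1/√P80 − 1/√F80)
W_Bond = W / EF = 6.588 / 1.27 = 5.1874 kWh/t
⇒ 1/√P80 = W_Bond/(10·Wi) + 1/√F80
  = 5.1874/(10·15.5) + 1/√2567 = 0.033467 + 0.019737 = 0.053204
P80 = (1/0.053204)² = 18.7954² = 353.27 µm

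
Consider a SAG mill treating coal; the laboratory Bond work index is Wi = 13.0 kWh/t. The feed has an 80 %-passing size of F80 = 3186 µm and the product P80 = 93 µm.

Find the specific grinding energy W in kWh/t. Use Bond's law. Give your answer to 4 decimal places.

W = 10 Wi / √P80 − 10 Wi / √F80
1/√93 = 0.103695;  1/√3186 = 0.017716
W = 10·13.0·(0.103695 − 0.017716) = 11.1772 kWh/t

W = 11.1772 kWh/t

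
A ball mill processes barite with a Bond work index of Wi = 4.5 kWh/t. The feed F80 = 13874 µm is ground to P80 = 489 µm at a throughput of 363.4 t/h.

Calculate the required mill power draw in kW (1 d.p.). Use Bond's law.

P = 600.7 kW

W = 10 Wi (P80^-0.5 − F80^-0.5)
W = 10·4.5·(1/√489 − 1/√13874) = 10·4.5·(0.036732) = 1.6529 kWh/t
P = W·T = 1.6529·363.4 = 600.7 kW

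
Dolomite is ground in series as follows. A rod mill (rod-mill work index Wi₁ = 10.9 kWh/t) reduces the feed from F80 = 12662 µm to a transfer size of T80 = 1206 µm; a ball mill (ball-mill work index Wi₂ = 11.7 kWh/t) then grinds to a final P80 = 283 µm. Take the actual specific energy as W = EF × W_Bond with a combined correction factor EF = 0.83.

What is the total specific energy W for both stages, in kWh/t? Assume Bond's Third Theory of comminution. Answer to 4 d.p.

W = 4.7774 kWh/t

W = 10 Wi (P80^-0.5 − F80^-0.5)
Stage 1 (12662→1206 µm, Wi₁=10.9): W₁ = 10·10.9·(0.028796 − 0.008887) = 2.1701 kWh/t
Stage 2 (1206→283 µm, Wi₂=11.7): W₂ = 10·11.7·(0.059444 − 0.028796) = 3.5858 kWh/t
W = W₁ + W₂ = 2.1701 + 3.5858 = 5.7559 kWh/t
Corrected W = EF·W_Bond = 0.83·5.7559 = 4.7774 kWh/t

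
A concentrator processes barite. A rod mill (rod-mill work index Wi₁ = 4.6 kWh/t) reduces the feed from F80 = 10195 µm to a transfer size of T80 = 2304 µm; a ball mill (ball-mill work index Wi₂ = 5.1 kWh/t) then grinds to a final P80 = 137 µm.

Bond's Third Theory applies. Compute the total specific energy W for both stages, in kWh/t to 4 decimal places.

Bond:  W = 10 Wi (1/√P − 1/√F)
Stage 1 (10195→2304 µm, Wi₁=4.6): W₁ = 10·4.6·(0.020833 − 0.009904) = 0.5028 kWh/t
Stage 2 (2304→137 µm, Wi₂=5.1): W₂ = 10·5.1·(0.085436 − 0.020833) = 3.2947 kWh/t
W = W₁ + W₂ = 0.5028 + 3.2947 = 3.7975 kWh/t

W = 3.7975 kWh/t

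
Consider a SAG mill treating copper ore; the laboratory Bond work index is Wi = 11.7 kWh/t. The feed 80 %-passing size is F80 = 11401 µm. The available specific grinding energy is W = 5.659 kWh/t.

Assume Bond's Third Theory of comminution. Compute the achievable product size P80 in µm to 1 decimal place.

P80 = 300.0 µm

Bond:  W = 10 Wi (1/√P − 1/√F)
P80^(−½) = W/(10 Wi) + F80^(−½)
  = 5.6590/(10·11.7) + 1/√11401 = 0.048368 + 0.009365 = 0.057733
P80 = (1/0.057733)² = 17.3211² = 300.02 µm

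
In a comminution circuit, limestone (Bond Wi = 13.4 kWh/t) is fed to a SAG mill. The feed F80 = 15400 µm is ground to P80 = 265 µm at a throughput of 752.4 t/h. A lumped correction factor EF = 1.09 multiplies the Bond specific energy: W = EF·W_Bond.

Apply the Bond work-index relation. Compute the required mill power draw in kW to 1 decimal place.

P = 5865.3 kW

W = 10 Wi / √P80 − 10 Wi / √F80
W = 10·13.4·(1/√265 − 1/√15400) = 10·13.4·(0.053371) = 7.1518 kWh/t
Corrected W = EF·W_Bond = 1.09·7.1518 = 7.7954 kWh/t
Mill draw = 7.7954 × 752.4 = 5865.3 kW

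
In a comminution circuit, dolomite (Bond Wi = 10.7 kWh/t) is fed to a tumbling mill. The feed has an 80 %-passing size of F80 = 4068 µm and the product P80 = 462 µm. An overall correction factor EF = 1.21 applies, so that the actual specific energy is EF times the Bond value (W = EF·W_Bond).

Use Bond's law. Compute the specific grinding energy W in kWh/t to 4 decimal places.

W_Bond = 10·Wi·(1/√P₈₀ − 1/√F₈₀)
1/√462 = 0.046524;  1/√4068 = 0.015679
W = 10·10.7·(0.046524 − 0.015679) = 3.3005 kWh/t
Apply correction: 3.3005 × 1.21 = 3.9936 kWh/t

W = 3.9936 kWh/t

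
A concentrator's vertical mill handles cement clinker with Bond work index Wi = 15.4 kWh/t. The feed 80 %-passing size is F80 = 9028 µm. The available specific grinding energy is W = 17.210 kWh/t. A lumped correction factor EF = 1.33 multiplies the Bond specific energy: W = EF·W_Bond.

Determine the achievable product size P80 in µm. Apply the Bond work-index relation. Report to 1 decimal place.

Bond:  W = 10 Wi (1/√P − 1/√F)
W_Bond = W / EF = 17.210 / 1.33 = 12.9398 kWh/t
⇒ 1/√P80 = W_Bond/(10·Wi) + 1/√F80
  = 12.9398/(10·15.4) + 1/√9028 = 0.084025 + 0.010525 = 0.094550
P80 = (1/0.094550)² = 10.5765² = 111.86 µm

P80 = 111.9 µm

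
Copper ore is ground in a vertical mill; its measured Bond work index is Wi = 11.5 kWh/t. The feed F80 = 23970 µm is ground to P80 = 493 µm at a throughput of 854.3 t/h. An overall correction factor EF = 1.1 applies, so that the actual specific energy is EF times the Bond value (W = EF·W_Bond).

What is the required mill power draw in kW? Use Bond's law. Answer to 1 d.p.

P = 4169.2 kW

W_Bond = 10·Wi·(1/√P₈₀ − 1/√F₈₀)
W = 10·11.5·(1/√493 − 1/√23970) = 10·11.5·(0.038579) = 4.4366 kWh/t
Corrected W = EF·W_Bond = 1.1·4.4366 = 4.8802 kWh/t
Power = W × throughput = 4.8802 kWh/t × 854.3 t/h = 4169.2 kW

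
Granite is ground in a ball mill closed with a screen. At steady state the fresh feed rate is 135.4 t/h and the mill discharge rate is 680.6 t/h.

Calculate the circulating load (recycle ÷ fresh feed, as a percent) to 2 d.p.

Mill node: discharge = fresh + recycle.
R = M − F = 680.6 − 135.4 = 545.2 t/h
CL = 100·R/F = 100·545.2/135.4 = 402.66 %

CL = 402.66 %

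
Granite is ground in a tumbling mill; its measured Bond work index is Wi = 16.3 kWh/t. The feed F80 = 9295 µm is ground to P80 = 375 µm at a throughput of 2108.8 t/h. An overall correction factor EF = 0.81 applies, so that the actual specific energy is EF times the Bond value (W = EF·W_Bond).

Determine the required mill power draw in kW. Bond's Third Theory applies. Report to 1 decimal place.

Bond:  W = 10 Wi (1/√P − 1/√F)
W = 10·16.3·(1/√375 − 1/√9295) = 10·16.3·(0.041267) = 6.7266 kWh/t
With EF = 0.81: W = 6.7266·0.81 = 5.4485 kWh/t
P_mill = W·ṁ = 5.4485·2108.8 = 11489.9 kW

P = 11489.9 kW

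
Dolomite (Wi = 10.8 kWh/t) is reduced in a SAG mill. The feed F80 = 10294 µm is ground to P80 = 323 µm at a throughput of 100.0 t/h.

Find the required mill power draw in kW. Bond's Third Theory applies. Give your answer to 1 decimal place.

P = 494.5 kW

Bond: W = 10·Wi·(1/√P80 − 1/√F80)
W = 10·10.8·(1/√323 − 1/√10294) = 10·10.8·(0.045785) = 4.9448 kWh/t
Power = W × throughput = 4.9448 kWh/t × 100.0 t/h = 494.5 kW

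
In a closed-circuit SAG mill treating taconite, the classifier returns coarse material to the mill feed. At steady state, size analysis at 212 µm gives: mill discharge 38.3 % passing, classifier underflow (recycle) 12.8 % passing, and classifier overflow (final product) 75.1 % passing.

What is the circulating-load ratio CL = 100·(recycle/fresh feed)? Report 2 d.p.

CL = 144.31 %

Two-product formula at 212 µm:
d + r·d = r·u + o → r(d−u) = o−d
r = (75.1 − 38.3)/(38.3 − 12.8) = 36.8/25.5 = 1.4431
CL = 100·r = 144.31 %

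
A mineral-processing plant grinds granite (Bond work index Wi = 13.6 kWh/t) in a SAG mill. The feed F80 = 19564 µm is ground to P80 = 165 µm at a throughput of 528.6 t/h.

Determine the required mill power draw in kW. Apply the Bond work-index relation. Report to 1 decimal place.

W = 10 Wi (P80^-0.5 − F80^-0.5)
W = 10·13.6·(1/√165 − 1/√19564) = 10·13.6·(0.070700) = 9.6153 kWh/t
Power = W × throughput = 9.6153 kWh/t × 528.6 t/h = 5082.6 kW

P = 5082.6 kW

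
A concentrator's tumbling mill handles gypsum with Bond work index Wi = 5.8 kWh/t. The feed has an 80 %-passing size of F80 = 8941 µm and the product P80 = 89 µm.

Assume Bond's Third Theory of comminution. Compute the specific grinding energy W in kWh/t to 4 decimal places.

W = 10 Wi (1/√P80 − 1/√F80)  [Bond]
1/√89 = 0.106000;  1/√8941 = 0.010576
W = 10·5.8·(0.106000 − 0.010576) = 5.5346 kWh/t

W = 5.5346 kWh/t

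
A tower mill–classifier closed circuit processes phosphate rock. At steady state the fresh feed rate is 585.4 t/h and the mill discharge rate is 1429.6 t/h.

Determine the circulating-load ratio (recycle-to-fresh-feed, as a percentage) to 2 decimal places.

M = F + R at steady state, so:
R = M − F = 1429.6 − 585.4 = 844.2 t/h
CL = 100·R/F = 100·844.2/585.4 = 144.21 %

CL = 144.21 %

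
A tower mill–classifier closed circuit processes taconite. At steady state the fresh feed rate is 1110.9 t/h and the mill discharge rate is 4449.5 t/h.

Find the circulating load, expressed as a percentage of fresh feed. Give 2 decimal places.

Discharge = new feed + return, hence
R = M − F = 4449.5 − 1110.9 = 3338.6 t/h
CL = 100·R/F = 100·3338.6/1110.9 = 300.53 %

CL = 300.53 %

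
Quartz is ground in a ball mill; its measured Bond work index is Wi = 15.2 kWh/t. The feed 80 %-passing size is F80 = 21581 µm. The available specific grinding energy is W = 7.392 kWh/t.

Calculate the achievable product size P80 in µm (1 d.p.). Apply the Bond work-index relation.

P80 = 325.4 µm

Bond: W = 10·Wi·(1/√P80 − 1/√F80)
P80^-0.5 = F80^-0.5 + W/(10 Wi)
  = 7.3920/(10·15.2) + 1/√21581 = 0.048632 + 0.006807 = 0.055439
P80 = (1/0.055439)² = 18.0379² = 325.37 µm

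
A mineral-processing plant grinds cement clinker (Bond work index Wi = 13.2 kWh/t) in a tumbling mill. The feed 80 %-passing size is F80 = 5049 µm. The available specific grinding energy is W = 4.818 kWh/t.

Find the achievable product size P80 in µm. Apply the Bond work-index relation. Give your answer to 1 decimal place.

P80 = 391.0 µm

W = 10 Wi (P80^-0.5 − F80^-0.5)
P80^-0.5 = F80^-0.5 + W/(10 Wi)
  = 4.8180/(10·13.2) + 1/√5049 = 0.036500 + 0.014073 = 0.050573
P80 = (1/0.050573)² = 19.7733² = 390.98 µm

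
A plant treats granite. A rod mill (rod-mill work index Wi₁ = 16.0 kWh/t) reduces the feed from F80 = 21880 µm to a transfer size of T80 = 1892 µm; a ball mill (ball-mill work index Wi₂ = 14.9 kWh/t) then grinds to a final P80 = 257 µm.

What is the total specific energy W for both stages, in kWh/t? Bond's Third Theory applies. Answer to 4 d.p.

W = 8.4656 kWh/t

W_Bond = 10·Wi·(1/√P₈₀ − 1/√F₈₀)
Stage 1 (21880→1892 µm, Wi₁=16.0): W₁ = 10·16.0·(0.022990 − 0.006760) = 2.5967 kWh/t
Stage 2 (1892→257 µm, Wi₂=14.9): W₂ = 10·14.9·(0.062378 − 0.022990) = 5.8689 kWh/t
W = W₁ + W₂ = 2.5967 + 5.8689 = 8.4656 kWh/t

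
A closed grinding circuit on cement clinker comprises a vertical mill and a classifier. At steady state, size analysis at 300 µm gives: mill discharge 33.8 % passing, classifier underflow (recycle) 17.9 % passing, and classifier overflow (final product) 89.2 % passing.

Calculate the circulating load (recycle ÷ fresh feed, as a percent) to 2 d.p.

CL = 348.43 %

Two-product formula at 300 µm:
Fd + Rd = Ru + Fo ⇒ R/F = (o−d)/(d−u)
r = (89.2 − 33.8)/(33.8 − 17.9) = 55.4/15.9 = 3.4843
CL = 100·r = 348.43 %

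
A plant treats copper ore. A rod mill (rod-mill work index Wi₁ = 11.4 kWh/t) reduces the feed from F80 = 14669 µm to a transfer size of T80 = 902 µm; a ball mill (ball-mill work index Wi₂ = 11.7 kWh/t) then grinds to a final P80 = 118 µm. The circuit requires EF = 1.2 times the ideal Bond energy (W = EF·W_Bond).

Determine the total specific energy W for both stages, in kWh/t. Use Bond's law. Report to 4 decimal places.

W = 10·Wi·[P80^(−½) − F80^(−½)]
Stage 1 (14669→902 µm, Wi₁=11.4): W₁ = 10·11.4·(0.033296 − 0.008257) = 2.8545 kWh/t
Stage 2 (902→118 µm, Wi₂=11.7): W₂ = 10·11.7·(0.092057 − 0.033296) = 6.8750 kWh/t
W = W₁ + W₂ = 2.8545 + 6.8750 = 9.7296 kWh/t
W_actual = 1.2 × 9.7296 = 11.6755 kWh/t

W = 11.6755 kWh/t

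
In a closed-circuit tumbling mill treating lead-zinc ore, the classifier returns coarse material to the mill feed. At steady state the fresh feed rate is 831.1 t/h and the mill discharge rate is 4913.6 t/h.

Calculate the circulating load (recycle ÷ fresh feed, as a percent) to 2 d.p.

Discharge = new feed + return, hence
R = M − F = 4913.6 − 831.1 = 4082.5 t/h
CL = 100·R/F = 100·4082.5/831.1 = 491.22 %

CL = 491.22 %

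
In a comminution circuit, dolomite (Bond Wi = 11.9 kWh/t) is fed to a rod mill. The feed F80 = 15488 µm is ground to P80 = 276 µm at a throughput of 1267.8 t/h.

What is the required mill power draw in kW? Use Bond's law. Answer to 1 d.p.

W = 10·Wi·[P80^(−½) − F80^(−½)]
W = 10·11.9·(1/√276 − 1/√15488) = 10·11.9·(0.052158) = 6.2068 kWh/t
Mill draw = 6.2068 × 1267.8 = 7868.9 kW

P = 7868.9 kW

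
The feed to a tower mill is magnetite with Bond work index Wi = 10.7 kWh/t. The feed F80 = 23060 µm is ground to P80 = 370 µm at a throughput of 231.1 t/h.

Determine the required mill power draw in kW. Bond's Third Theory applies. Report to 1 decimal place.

W_Bond = 10·Wi·(1/√P₈₀ − 1/√F₈₀)
W = 10·10.7·(1/√370 − 1/√23060) = 10·10.7·(0.045402) = 4.8580 kWh/t
P = W·T = 4.8580·231.1 = 1122.7 kW

P = 1122.7 kW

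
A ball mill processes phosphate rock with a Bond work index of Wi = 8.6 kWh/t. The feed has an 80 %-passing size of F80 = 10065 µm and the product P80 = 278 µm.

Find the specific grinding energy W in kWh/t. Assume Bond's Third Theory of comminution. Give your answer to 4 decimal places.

W = 4.3007 kWh/t

W_Bond = 10·Wi·(1/√P₈₀ − 1/√F₈₀)
1/√278 = 0.059976;  1/√10065 = 0.009968
W = 10·8.6·(0.059976 − 0.009968) = 4.3007 kWh/t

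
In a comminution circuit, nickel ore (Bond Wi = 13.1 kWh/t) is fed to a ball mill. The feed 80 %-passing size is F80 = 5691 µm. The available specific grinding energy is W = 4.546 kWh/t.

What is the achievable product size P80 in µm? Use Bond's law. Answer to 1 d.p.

P80 = 434.8 µm

Bond: W = 10·Wi·(1/√P80 − 1/√F80)
P80^-0.5 = F80^-0.5 + W/(10 Wi)
  = 4.5460/(10·13.1) + 1/√5691 = 0.034702 + 0.013256 = 0.047958
P80 = (1/0.047958)² = 20.8515² = 434.79 µm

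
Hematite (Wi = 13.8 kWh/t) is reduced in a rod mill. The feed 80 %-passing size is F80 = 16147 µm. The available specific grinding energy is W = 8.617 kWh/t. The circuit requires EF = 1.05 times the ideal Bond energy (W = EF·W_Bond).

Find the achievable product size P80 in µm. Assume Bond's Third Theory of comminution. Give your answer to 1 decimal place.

P80 = 220.5 µm

Bond:  W = 10 Wi (1/√P − 1/√F)
W_Bond = W / EF = 8.617 / 1.05 = 8.2067 kWh/t
⇒ 1/√P80 = W_Bond/(10 Wi) + 1/√F80
  = 8.2067/(10·13.8) + 1/√16147 = 0.059469 + 0.007870 = 0.067338
P80 = (1/0.067338)² = 14.8504² = 220.53 µm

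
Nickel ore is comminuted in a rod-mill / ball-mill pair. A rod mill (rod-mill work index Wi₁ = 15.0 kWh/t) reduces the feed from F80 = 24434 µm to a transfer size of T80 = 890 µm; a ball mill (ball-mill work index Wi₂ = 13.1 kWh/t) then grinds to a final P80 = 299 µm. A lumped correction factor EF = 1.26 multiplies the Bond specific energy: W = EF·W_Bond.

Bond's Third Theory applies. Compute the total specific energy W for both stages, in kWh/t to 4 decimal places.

W = 10 Wi (P80^-0.5 − F80^-0.5)
Stage 1 (24434→890 µm, Wi₁=15.0): W₁ = 10·15.0·(0.033520 − 0.006397) = 4.0684 kWh/t
Stage 2 (890→299 µm, Wi₂=13.1): W₂ = 10·13.1·(0.057831 − 0.033520) = 3.1848 kWh/t
W = W₁ + W₂ = 4.0684 + 3.1848 = 7.2532 kWh/t
W_actual = 1.26 × 7.2532 = 9.1390 kWh/t

W = 9.1390 kWh/t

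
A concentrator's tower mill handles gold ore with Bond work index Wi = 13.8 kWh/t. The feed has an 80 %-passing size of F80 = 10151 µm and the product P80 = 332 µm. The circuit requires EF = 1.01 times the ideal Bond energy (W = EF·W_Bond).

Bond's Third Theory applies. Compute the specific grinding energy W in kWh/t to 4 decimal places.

W = 6.2661 kWh/t

Bond: W = 10·Wi·(1/√P80 − 1/√F80)
1/√332 = 0.054882;  1/√10151 = 0.009925
W = 10·13.8·(0.054882 − 0.009925) = 6.2040 kWh/t
Apply correction: 6.2040 × 1.01 = 6.2661 kWh/t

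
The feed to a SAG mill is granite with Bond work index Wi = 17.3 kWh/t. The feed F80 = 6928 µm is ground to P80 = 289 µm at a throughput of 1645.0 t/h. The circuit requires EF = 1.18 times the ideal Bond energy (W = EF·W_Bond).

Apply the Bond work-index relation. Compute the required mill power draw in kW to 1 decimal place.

P = 15719.0 kW

W = 10 Wi (P80^-0.5 − F80^-0.5)
W = 10·17.3·(1/√289 − 1/√6928) = 10·17.3·(0.046809) = 8.0980 kWh/t
Corrected W = EF·W_Bond = 1.18·8.0980 = 9.5556 kWh/t
P_mill = W·ṁ = 9.5556·1645.0 = 15719.0 kW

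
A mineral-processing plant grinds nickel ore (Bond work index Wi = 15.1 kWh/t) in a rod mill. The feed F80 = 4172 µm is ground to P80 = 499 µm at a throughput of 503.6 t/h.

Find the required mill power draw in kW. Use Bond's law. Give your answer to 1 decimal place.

Bond:  W = 10 Wi (1/√P − 1/√F)
W = 10·15.1·(1/√499 − 1/√4172) = 10·15.1·(0.029284) = 4.4219 kWh/t
P = W·T = 4.4219·503.6 = 2226.9 kW

P = 2226.9 kW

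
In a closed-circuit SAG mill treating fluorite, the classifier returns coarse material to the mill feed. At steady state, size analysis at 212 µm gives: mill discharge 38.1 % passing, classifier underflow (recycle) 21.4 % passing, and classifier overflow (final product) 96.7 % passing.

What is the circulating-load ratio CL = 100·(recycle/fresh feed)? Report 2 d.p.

CL = 350.90 %

Let r = R/F. Size balance at 212 µm:
Fd + Rd = Ru + Fo ⇒ R/F = (o−d)/(d−u)
r = (96.7 − 38.1)/(38.1 − 21.4) = 58.6/16.7 = 3.5090
CL = 100·r = 350.90 %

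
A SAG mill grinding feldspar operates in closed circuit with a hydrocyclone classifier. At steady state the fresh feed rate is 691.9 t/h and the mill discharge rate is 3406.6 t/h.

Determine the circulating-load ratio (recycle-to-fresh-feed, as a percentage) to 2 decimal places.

Discharge = new feed + return, hence
R = M − F = 3406.6 − 691.9 = 2714.7 t/h
CL = 100·R/F = 100·2714.7/691.9 = 392.35 %

CL = 392.35 %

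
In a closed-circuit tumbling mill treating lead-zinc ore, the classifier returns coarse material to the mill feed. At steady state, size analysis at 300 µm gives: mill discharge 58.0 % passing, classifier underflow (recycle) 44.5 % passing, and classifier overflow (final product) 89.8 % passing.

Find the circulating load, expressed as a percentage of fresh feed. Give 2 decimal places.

Mass balance on the −300 µm fraction:
d + r·d = r·u + o → r(d−u) = o−d
r = (89.8 − 58.0)/(58.0 − 44.5) = 31.8/13.5 = 2.3556
CL = 100·r = 235.56 %

CL = 235.56 %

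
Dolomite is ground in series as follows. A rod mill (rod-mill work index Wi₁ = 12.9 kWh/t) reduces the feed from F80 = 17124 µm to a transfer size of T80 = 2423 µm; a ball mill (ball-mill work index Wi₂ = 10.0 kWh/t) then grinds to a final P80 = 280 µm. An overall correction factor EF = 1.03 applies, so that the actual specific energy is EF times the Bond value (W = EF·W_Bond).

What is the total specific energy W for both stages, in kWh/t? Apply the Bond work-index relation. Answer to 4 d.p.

W = 10 Wi (1/√P80 − 1/√F80)  [Bond]
Stage 1 (17124→2423 µm, Wi₁=12.9): W₁ = 10·12.9·(0.020315 − 0.007642) = 1.6349 kWh/t
Stage 2 (2423→280 µm, Wi₂=10.0): W₂ = 10·10.0·(0.059761 − 0.020315) = 3.9446 kWh/t
W = W₁ + W₂ = 1.6349 + 3.9446 = 5.5795 kWh/t
W_actual = 1.03 × 5.5795 = 5.7469 kWh/t

W = 5.7469 kWh/t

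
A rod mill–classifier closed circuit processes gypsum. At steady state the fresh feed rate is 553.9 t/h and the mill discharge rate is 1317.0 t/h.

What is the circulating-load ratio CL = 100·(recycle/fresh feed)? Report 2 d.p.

CL = 137.77 %

Mill node: discharge = fresh + recycle.
R = M − F = 1317.0 − 553.9 = 763.1 t/h
CL = 100·R/F = 100·763.1/553.9 = 137.77 %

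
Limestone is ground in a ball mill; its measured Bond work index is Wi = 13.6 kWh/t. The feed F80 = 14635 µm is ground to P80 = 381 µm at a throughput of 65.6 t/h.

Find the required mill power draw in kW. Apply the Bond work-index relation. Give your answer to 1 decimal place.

W_Bond = 10·Wi·(1/√P₈₀ − 1/√F₈₀)
W = 10·13.6·(1/√381 − 1/√14635) = 10·13.6·(0.042965) = 5.8433 kWh/t
Mill draw = 5.8433 × 65.6 = 383.3 kW

P = 383.3 kW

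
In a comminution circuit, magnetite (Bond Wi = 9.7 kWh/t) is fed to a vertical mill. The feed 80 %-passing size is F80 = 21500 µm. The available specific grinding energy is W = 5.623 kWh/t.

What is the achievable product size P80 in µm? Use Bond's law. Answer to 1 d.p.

P80 = 238.2 µm

W = 10·Wi·[P80^(−½) − F80^(−½)]
P80^-0.5 = F80^-0.5 + W/(10 Wi)
  = 5.6230/(10·9.7) + 1/√21500 = 0.057969 + 0.006820 = 0.064789
P80 = (1/0.064789)² = 15.4347² = 238.23 µm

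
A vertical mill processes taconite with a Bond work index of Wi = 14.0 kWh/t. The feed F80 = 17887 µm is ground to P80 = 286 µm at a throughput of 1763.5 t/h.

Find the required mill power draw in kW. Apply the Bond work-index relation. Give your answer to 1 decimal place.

P = 12752.9 kW

Bond:  W = 10 Wi (1/√P − 1/√F)
W = 10·14.0·(1/√286 − 1/√17887) = 10·14.0·(0.051654) = 7.2316 kWh/t
Power = W × throughput = 7.2316 kWh/t × 1763.5 t/h = 12752.9 kW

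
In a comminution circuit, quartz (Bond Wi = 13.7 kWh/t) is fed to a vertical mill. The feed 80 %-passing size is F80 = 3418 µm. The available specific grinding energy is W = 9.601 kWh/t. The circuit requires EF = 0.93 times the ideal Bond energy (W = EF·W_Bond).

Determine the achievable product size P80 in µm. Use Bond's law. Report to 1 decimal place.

Bond: W = 10·Wi·(1/√P80 − 1/√F80)
W_Bond = W / EF = 9.601 / 0.93 = 10.3237 kWh/t
⇒ 1/√P80 = W_Bond/(10·Wi) + 1/√F80
  = 10.3237/(10·13.7) + 1/√3418 = 0.075355 + 0.017105 = 0.092460
P80 = (1/0.092460)² = 10.8155² = 116.98 µm

P80 = 117.0 µm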